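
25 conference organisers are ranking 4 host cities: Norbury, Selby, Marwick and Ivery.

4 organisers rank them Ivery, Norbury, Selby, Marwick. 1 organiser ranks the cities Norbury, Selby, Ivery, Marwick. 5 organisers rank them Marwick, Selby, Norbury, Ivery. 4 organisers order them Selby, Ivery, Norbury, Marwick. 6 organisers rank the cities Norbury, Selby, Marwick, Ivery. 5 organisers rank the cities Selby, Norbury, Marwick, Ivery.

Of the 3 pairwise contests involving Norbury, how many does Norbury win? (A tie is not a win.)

Norbury against each rival (25 organisers):
Norbury vs Selby: 4+1+6 = 11 for Norbury, 14 for Selby — Selby by 14–11.
Norbury vs Marwick: Norbury is ranked higher on 4+1+4+6+5 = 20 ballots, Marwick on 5. Norbury wins 20–5.
Norbury vs Ivery: Norbury is ranked higher on 1+5+6+5 = 17 ballots, Ivery on 8. Norbury wins 17–8.
Norbury beats Marwick, Ivery; loses to Selby — 2 pairwise wins.

2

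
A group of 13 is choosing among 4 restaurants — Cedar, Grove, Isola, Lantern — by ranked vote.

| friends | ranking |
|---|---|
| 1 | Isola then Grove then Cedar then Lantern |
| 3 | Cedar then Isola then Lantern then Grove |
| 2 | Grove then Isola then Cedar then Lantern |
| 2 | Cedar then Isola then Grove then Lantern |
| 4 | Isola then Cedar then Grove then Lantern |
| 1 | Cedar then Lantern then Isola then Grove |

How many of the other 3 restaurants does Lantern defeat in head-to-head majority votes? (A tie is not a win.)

0

Lantern against each rival (13 friends):
Lantern vs Cedar: 0 to 13, Cedar.
Lantern vs Grove: Lantern preferred on 3+1 = 4 ballots; Grove wins 9–4.
Lantern vs Isola: Lantern preferred on 1 ballot; Isola wins 12–1.
Lantern beats no one; loses to Cedar, Grove, Isola — 0 pairwise wins.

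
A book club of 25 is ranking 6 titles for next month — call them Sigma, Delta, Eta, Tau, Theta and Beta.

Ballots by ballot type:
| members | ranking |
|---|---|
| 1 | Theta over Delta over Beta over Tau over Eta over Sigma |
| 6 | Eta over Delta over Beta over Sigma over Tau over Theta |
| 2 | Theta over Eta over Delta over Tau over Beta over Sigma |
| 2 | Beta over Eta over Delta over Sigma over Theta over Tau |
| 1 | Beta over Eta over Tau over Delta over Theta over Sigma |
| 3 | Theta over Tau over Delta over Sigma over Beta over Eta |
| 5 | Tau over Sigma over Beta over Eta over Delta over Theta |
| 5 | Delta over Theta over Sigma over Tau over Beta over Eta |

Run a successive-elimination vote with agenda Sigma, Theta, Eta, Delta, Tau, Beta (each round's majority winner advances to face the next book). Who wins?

Round 1: Sigma vs Theta — 13–12, Sigma advances.
Round 2: Sigma vs Eta — 13–12, Sigma advances.
Round 3: Sigma vs Delta — 5–20, Delta advances.
Round 4: Delta vs Tau — 16–9, Delta advances.
Round 5: Delta vs Beta — 17–8, Delta advances.
Delta survives the agenda.

Delta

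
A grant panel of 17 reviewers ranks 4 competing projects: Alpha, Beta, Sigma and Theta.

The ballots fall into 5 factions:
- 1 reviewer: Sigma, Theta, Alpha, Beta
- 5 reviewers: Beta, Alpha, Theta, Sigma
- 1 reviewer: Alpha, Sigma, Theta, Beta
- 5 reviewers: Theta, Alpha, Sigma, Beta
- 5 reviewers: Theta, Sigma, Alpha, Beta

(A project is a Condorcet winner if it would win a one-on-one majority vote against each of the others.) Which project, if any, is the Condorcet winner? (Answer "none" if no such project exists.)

Head-to-head results (17 reviewers):
Alpha vs Beta: 12 to 5, Alpha.
Alpha vs Sigma: Alpha is ranked higher on 5+1+5 = 11 ballots, Sigma on 6. Alpha wins 11–6.
Alpha vs Theta: 5+1 = 6 for Alpha, 11 for Theta — Theta by 11–6.
Beta vs Sigma: 5 for Beta, 12 for Sigma — Sigma by 12–5.
Beta vs Theta: 5 to 12, Theta.
Sigma vs Theta: 2 to 15, Theta.
Only Theta has no losses; Theta is the Condorcet winner.

Theta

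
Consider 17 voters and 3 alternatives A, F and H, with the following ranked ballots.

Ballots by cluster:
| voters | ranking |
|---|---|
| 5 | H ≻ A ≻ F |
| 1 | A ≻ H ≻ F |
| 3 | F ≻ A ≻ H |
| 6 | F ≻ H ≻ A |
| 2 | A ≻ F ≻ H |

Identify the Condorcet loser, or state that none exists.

A

Head-to-head results (17 voters):
A vs F: F wins 9–8.
A–H: H 11–6.
F vs H: F, 11–6.
A loses to every other alternative — it is the Condorcet loser.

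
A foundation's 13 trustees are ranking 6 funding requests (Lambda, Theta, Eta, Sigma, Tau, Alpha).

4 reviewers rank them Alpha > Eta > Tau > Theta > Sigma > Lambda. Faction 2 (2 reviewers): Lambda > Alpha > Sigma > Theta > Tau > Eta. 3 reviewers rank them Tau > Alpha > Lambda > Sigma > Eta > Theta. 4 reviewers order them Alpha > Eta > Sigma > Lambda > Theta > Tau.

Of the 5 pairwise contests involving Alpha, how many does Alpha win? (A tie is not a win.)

Alpha against each rival (13 reviewers):
Alpha vs Lambda: Alpha is ranked higher on 4+3+4 = 11 ballots, Lambda on 2. Alpha wins 11–2.
Alpha vs Theta: Alpha, 13–0.
Alpha vs Eta: Alpha, 13–0.
Alpha vs Sigma: Alpha wins 13–0.
Alpha vs Tau: 4+2+4 = 10 for Alpha, 3 for Tau — Alpha by 10–3.
Alpha beats Lambda, Theta, Eta, Sigma, Tau — 5 pairwise wins.

5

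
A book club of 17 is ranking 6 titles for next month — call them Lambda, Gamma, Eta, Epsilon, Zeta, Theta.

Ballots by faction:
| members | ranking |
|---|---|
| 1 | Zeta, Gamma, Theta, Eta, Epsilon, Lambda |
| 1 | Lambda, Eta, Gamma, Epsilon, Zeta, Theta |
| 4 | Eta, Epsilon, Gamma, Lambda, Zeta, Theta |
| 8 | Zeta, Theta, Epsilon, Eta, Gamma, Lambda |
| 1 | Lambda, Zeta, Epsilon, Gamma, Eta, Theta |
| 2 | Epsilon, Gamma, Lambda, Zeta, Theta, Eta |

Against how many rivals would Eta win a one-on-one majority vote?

Eta against each rival (17 members):
Eta vs Lambda: 13 to 4, Eta.
Eta vs Gamma: Eta is ranked higher on 1+4+8 = 13 ballots, Gamma on 4. Eta wins 13–4.
Eta vs Epsilon: Epsilon, 11–6.
Eta vs Zeta: Eta is ranked higher on 1+4 = 5 ballots, Zeta on 12. Zeta wins 12–5.
Eta–Theta: Theta 11–6.
Eta beats Lambda, Gamma; loses to Epsilon, Zeta, Theta — 2 pairwise wins.

2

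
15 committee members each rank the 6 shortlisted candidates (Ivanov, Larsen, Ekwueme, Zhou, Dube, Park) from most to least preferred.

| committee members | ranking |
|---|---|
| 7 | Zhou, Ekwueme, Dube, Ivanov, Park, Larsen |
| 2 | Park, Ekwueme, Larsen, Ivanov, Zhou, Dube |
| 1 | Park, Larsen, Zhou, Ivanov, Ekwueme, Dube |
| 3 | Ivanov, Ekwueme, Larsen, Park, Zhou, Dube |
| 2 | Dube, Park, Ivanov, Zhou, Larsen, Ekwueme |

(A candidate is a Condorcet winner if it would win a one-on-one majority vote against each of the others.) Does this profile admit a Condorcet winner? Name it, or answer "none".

Head-to-head results (15 committee members):
Ivanov–Larsen: Ivanov 12–3.
Ivanov–Ekwueme: Ekwueme 9–6.
Ivanov vs Zhou: Zhou wins 8–7.
Ivanov vs Dube: Dube wins 9–6.
Ivanov vs Park: Ivanov, 10–5.
Larsen vs Ekwueme: Ekwueme, 12–3.
Larsen vs Zhou: Zhou wins 9–6.
Larsen vs Dube: Dube wins 9–6.
Larsen–Park: Park 12–3.
Ekwueme–Zhou: Zhou 10–5.
Ekwueme–Dube: Ekwueme 13–2.
Ekwueme vs Park: Ekwueme wins 10–5.
Zhou vs Dube: Zhou, 13–2.
Zhou vs Park: Park wins 8–7.
Dube–Park: Dube 9–6.
No candidate is unbeaten: Ivanov loses to Ekwueme; Larsen loses to Ivanov; Ekwueme loses to Zhou; Zhou loses to Park; Dube loses to Ekwueme; Park loses to Ivanov. In particular Ivanov > Park > Zhou > Ivanov is a majority cycle — no Condorcet winner exists.

none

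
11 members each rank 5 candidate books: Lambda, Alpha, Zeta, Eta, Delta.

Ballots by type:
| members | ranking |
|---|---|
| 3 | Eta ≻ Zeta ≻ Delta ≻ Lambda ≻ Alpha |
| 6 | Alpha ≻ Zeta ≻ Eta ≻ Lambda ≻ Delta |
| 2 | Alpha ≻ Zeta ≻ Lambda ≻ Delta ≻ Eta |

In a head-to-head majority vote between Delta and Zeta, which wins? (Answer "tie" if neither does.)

Zeta

No ballot ranks Delta above Zeta: 0.
Ballots ranking Zeta above Delta: 11 − 0 = 11.
Zeta wins the head-to-head 11–0.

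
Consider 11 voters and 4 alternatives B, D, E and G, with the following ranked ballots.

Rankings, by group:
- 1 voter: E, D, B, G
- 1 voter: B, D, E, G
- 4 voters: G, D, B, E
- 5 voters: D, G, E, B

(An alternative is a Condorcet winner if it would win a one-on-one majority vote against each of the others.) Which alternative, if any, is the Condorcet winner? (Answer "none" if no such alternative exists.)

D

Check each pair by majority over 11 ballots:
B vs D: B is ranked higher on 1 ballot, D on 10. D wins 10–1.
B vs E: B preferred on 1+4 = 5 ballots; E wins 6–5.
B vs G: 2 to 9, G.
D vs E: D preferred on 1+4+5 = 10 ballots; D wins 10–1.
D vs G: D preferred on 1+1+5 = 7 ballots; D wins 7–4.
E vs G: E is ranked higher on 1+1 = 2 ballots, G on 9. G wins 9–2.
D defeats every rival head-to-head and is the Condorcet winner.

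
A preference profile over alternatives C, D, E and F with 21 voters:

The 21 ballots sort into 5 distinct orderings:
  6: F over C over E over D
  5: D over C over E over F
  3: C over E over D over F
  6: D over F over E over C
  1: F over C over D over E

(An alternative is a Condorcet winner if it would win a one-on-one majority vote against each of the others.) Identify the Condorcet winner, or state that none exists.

D

Check each pair by majority over 21 ballots:
C vs D: 10 to 11, D.
C vs E: C is ranked higher on 6+5+3+1 = 15 ballots, E on 6. C wins 15–6.
C vs F: 5+3 = 8 for C, 13 for F — F by 13–8.
D–E: D 12–9.
D vs F: D wins 14–7.
E–F: F 13–8.
Only D has no losses; D is the Condorcet winner.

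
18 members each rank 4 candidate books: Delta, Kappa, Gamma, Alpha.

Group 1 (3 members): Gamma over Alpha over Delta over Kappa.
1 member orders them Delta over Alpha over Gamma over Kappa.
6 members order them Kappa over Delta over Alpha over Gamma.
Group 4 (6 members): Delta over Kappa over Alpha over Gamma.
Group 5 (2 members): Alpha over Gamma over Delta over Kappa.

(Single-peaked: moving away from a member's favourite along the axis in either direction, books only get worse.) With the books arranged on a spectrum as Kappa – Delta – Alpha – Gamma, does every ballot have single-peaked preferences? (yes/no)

yes

Axis positions: Kappa=1, Delta=2, Alpha=3, Gamma=4.
Group 1 (peak Gamma at position 4): ranking walks positions 4-3-2-1, expanding outward from the peak — single-peaked.
Group 2 (peak Delta at position 2): ranking walks positions 2-3-4-1, expanding outward from the peak — single-peaked.
Group 3 (peak Kappa at position 1): ranking walks positions 1-2-3-4, expanding outward from the peak — single-peaked.
Group 4 (peak Delta at position 2): ranking walks positions 2-1-3-4, expanding outward from the peak — single-peaked.
Group 5 (peak Alpha at position 3): ranking walks positions 3-4-2-1, expanding outward from the peak — single-peaked.
Every ranking is single-peaked on this axis.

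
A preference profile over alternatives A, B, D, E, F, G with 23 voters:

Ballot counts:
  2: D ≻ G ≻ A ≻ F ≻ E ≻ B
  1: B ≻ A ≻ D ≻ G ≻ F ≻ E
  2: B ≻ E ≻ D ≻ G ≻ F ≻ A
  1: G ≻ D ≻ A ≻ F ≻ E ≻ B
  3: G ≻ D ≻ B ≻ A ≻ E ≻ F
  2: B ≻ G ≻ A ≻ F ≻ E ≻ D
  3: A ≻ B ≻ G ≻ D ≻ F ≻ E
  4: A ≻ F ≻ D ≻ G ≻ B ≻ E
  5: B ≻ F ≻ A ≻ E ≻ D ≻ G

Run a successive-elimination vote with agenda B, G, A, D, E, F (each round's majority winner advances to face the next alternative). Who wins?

B

Round 1: B vs G — 13–10, B advances.
Round 2: B vs A — 13–10, B advances.
Round 3: B vs D — 13–10, B advances.
Round 4: B vs E — 20–3, B advances.
Round 5: B vs F — 16–7, B advances.
B survives the agenda.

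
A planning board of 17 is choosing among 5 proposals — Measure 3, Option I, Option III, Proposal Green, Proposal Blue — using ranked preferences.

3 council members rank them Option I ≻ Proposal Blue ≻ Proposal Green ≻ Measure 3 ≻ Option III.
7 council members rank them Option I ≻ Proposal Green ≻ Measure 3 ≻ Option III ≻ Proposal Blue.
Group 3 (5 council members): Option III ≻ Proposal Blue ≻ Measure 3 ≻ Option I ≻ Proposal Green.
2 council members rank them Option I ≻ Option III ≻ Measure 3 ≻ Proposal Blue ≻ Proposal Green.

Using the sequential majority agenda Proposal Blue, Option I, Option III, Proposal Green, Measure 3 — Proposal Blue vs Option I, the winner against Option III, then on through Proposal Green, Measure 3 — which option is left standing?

Round 1: Proposal Blue vs Option I — 5–12, Option I advances.
Round 2: Option I vs Option III — 12–5, Option I advances.
Round 3: Option I vs Proposal Green — 17–0, Option I advances.
Round 4: Option I vs Measure 3 — 12–5, Option I advances.
The agenda winner is Option I.

Option I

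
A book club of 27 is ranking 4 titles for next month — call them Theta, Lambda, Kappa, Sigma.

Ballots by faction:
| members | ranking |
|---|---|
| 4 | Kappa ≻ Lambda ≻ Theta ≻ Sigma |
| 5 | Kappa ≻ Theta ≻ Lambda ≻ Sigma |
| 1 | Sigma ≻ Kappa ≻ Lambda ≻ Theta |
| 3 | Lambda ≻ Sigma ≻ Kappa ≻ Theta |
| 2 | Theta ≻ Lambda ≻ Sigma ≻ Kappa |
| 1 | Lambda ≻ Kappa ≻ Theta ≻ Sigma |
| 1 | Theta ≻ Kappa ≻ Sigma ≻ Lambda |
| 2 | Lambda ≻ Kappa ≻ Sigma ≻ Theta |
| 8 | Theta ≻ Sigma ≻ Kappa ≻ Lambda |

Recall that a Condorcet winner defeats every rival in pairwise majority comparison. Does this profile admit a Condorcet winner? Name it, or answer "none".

Head-to-head results (27 members):
Theta vs Lambda: Theta wins 16–11.
Theta–Kappa: Kappa 16–11.
Theta vs Sigma: 21 to 6, Theta.
Lambda vs Kappa: 3+2+1+2 = 8 for Lambda, 19 for Kappa — Kappa by 19–8.
Lambda–Sigma: Lambda 17–10.
Kappa vs Sigma: 13 to 14, Sigma.
Each book drops at least one matchup (Theta loses to Kappa; Lambda loses to Theta; Kappa loses to Sigma; Sigma loses to Theta); the cycle Theta → Sigma → Kappa → Theta rules out a Condorcet winner.

none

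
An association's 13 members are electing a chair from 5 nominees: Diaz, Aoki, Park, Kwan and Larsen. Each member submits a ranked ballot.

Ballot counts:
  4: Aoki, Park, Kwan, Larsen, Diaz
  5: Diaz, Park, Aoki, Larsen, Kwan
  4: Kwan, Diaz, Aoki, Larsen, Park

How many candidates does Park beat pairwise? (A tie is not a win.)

2

Park against each rival (13 voters):
Park vs Diaz: 4 for Park, 9 for Diaz — Diaz by 9–4.
Park vs Aoki: 5 to 8, Aoki.
Park–Kwan: Park 9–4.
Park vs Larsen: Park, 9–4.
Park beats Kwan, Larsen; loses to Diaz, Aoki — 2 pairwise wins.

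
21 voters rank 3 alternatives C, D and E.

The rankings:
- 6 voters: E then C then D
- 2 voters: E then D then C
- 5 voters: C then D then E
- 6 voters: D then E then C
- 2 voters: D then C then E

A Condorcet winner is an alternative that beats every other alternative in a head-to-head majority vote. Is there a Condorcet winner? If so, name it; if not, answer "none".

Head-to-head results (21 voters):
C vs D: C is ranked higher on 6+5 = 11 ballots, D on 10. C wins 11–10.
C vs E: C preferred on 5+2 = 7 ballots; E wins 14–7.
D vs E: 13 to 8, D.
Every alternative loses at least once (C loses to E; D loses to C; E loses to D). The majority relation contains the cycle C beats D beats E beats C, so there is no Condorcet winner.

none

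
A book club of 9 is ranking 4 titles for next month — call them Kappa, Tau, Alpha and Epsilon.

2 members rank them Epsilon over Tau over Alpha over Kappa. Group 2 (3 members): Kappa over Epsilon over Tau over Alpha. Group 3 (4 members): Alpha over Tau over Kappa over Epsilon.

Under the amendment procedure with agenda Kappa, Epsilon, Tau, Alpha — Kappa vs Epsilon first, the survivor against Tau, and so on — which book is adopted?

Round 1: Kappa vs Epsilon — 7–2, Kappa advances.
Round 2: Kappa vs Tau — 3–6, Tau advances.
Round 3: Tau vs Alpha — 5–4, Tau advances.
The agenda winner is Tau.

Tau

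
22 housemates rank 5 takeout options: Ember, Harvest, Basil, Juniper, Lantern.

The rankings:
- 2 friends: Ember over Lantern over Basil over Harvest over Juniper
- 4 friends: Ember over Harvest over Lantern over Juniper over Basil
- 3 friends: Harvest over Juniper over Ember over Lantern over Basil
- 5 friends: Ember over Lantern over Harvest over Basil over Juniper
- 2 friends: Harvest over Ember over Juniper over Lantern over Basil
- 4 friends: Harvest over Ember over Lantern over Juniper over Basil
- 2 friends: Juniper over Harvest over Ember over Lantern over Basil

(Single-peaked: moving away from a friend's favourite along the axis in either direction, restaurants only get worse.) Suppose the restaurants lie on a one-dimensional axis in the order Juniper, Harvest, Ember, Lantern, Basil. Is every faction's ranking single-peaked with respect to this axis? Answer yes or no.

Axis positions: Juniper=1, Harvest=2, Ember=3, Lantern=4, Basil=5.
Faction 1 (peak Ember at position 3): ranking walks positions 3-4-5-2-1, expanding outward from the peak — single-peaked.
Faction 2 (peak Ember at position 3): ranking walks positions 3-2-4-1-5, expanding outward from the peak — single-peaked.
Faction 3 (peak Harvest at position 2): ranking walks positions 2-1-3-4-5, expanding outward from the peak — single-peaked.
Faction 4 (peak Ember at position 3): ranking walks positions 3-4-2-5-1, expanding outward from the peak — single-peaked.
Faction 5 (peak Harvest at position 2): ranking walks positions 2-3-1-4-5, expanding outward from the peak — single-peaked.
Faction 6 (peak Harvest at position 2): ranking walks positions 2-3-4-1-5, expanding outward from the peak — single-peaked.
Faction 7 (peak Juniper at position 1): ranking walks positions 1-2-3-4-5, expanding outward from the peak — single-peaked.
Every ranking is single-peaked on this axis.

yes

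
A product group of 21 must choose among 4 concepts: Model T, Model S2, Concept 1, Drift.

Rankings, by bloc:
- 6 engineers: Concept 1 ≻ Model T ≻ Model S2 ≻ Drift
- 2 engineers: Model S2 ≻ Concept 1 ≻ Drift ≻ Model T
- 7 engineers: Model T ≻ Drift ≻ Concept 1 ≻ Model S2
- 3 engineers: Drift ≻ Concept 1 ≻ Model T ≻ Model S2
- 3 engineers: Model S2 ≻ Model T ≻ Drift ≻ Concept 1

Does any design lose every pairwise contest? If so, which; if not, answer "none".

none

Pairwise majorities:
Model T vs Model S2: 16 to 5, Model T.
Model T vs Concept 1: 10 to 11, Concept 1.
Model T vs Drift: Model T wins 16–5.
Model S2 vs Concept 1: Concept 1, 16–5.
Model S2–Drift: Model S2 11–10.
Concept 1 vs Drift: 8 to 13, Drift.
Every design wins at least one matchup (Model T beats Model S2; Model S2 beats Drift; Concept 1 beats Model T; Drift beats Concept 1), so there is no Condorcet loser.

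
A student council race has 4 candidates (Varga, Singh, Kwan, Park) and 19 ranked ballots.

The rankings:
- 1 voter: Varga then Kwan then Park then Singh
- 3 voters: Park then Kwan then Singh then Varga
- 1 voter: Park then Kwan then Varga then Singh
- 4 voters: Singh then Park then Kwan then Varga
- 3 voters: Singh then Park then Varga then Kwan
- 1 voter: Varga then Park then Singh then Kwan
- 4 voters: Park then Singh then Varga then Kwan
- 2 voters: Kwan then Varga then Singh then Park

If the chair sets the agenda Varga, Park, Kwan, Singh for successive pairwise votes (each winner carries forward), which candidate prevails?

Round 1: Varga vs Park — 4–15, Park advances.
Round 2: Park vs Kwan — 16–3, Park advances.
Round 3: Park vs Singh — 10–9, Park advances.
The agenda winner is Park.

Park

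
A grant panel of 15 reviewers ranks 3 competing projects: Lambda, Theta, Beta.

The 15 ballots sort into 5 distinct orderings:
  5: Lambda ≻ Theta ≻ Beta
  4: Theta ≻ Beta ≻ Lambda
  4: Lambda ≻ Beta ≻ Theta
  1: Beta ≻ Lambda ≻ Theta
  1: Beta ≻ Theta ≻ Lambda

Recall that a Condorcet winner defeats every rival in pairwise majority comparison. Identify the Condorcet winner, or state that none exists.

Check each pair by majority over 15 ballots:
Lambda vs Theta: 5+4+1 = 10 for Lambda, 5 for Theta — Lambda by 10–5.
Lambda vs Beta: 5+4 = 9 for Lambda, 6 for Beta — Lambda by 9–6.
Theta vs Beta: 5+4 = 9 for Theta, 6 for Beta — Theta by 9–6.
Lambda defeats every rival head-to-head and is the Condorcet winner.

Lambda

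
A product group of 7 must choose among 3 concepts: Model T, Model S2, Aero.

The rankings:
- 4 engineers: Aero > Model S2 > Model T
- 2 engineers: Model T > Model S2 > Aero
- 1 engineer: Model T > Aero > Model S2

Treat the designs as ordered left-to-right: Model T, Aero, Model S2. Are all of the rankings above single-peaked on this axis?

Axis positions: Model T=1, Aero=2, Model S2=3.
Cluster 1 (peak Aero at position 2): ranking walks positions 2-3-1, expanding outward from the peak — single-peaked.
Cluster 2: ranking walks positions 1-3-2; Model S2 is ranked above Aero even though Aero lies between Model S2 and the peak Model T on the axis — preferences dip and rise again. Not single-peaked.
Cluster 3 (peak Model T at position 1): ranking walks positions 1-2-3, expanding outward from the peak — single-peaked.
Cluster 2 violates single-peakedness, so the profile is not single-peaked on this axis.

no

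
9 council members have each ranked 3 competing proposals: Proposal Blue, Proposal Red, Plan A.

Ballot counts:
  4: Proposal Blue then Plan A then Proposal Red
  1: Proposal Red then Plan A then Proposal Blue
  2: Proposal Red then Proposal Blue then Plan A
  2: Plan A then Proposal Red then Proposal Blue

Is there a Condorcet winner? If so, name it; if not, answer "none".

Head-to-head results (9 council members):
Proposal Blue vs Proposal Red: Proposal Red, 5–4.
Proposal Blue vs Plan A: 4+2 = 6 for Proposal Blue, 3 for Plan A — Proposal Blue by 6–3.
Proposal Red vs Plan A: 3 to 6, Plan A.
Each option drops at least one matchup (Proposal Blue loses to Proposal Red; Proposal Red loses to Plan A; Plan A loses to Proposal Blue); the cycle Proposal Blue > Plan A > Proposal Red > Proposal Blue rules out a Condorcet winner.

none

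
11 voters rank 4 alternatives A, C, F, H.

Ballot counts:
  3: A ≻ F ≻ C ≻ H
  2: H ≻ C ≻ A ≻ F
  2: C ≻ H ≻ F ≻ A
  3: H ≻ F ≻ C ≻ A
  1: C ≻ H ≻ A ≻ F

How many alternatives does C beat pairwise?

2

C against each rival (11 voters):
C–A: C 8–3.
C vs F: F wins 6–5.
C vs H: C, 6–5.
C beats A, H; loses to F — 2 pairwise wins.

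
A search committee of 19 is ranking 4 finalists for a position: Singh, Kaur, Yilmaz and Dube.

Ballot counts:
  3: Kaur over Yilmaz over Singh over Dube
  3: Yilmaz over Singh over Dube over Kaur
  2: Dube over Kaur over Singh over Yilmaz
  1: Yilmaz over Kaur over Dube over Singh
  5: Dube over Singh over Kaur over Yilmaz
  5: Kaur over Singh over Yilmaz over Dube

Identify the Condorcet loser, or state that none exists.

none

Head-to-head results (19 committee members):
Singh vs Kaur: Kaur, 11–8.
Singh vs Yilmaz: 2+5+5 = 12 for Singh, 7 for Yilmaz — Singh by 12–7.
Singh–Dube: Singh 11–8.
Kaur vs Yilmaz: Kaur, 15–4.
Kaur vs Dube: Dube, 10–9.
Yilmaz vs Dube: Yilmaz preferred on 3+3+1+5 = 12 ballots; Yilmaz wins 12–7.
No candidate is winless: Singh beats Yilmaz; Kaur beats Singh; Yilmaz beats Dube; Dube beats Kaur. There is no Condorcet loser.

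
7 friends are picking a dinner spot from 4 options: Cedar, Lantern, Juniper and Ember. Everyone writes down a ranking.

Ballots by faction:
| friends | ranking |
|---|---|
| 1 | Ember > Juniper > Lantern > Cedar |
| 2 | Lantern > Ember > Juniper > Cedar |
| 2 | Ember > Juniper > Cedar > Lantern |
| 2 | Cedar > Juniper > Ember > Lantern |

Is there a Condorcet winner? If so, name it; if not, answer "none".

Head-to-head results (7 friends):
Cedar vs Lantern: 2+2 = 4 for Cedar, 3 for Lantern — Cedar by 4–3.
Cedar vs Juniper: 2 to 5, Juniper.
Cedar vs Ember: Ember wins 5–2.
Lantern vs Juniper: Lantern preferred on 2 ballots; Juniper wins 5–2.
Lantern vs Ember: Ember wins 5–2.
Juniper vs Ember: Ember, 5–2.
Only Ember has no losses; Ember is the Condorcet winner.

Ember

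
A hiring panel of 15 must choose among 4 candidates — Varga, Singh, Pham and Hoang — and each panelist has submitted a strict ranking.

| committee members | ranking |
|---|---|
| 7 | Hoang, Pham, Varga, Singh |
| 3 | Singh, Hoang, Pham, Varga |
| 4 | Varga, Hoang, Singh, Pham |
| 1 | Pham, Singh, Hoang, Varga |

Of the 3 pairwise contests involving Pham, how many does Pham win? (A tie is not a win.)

Pham against each rival (15 committee members):
Pham vs Varga: Pham is ranked higher on 7+3+1 = 11 ballots, Varga on 4. Pham wins 11–4.
Pham vs Singh: Pham, 8–7.
Pham vs Hoang: 1 to 14, Hoang.
Pham beats Varga, Singh; loses to Hoang — 2 pairwise wins.

2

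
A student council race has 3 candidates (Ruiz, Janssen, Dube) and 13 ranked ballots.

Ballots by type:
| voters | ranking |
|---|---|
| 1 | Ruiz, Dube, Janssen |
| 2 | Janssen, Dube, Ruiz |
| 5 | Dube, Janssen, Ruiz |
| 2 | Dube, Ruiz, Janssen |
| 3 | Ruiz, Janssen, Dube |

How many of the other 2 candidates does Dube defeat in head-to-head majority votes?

2

Dube against each rival (13 voters):
Dube vs Ruiz: 2+5+2 = 9 for Dube, 4 for Ruiz — Dube by 9–4.
Dube vs Janssen: Dube is ranked higher on 1+5+2 = 8 ballots, Janssen on 5. Dube wins 8–5.
Dube beats Ruiz, Janssen — 2 pairwise wins.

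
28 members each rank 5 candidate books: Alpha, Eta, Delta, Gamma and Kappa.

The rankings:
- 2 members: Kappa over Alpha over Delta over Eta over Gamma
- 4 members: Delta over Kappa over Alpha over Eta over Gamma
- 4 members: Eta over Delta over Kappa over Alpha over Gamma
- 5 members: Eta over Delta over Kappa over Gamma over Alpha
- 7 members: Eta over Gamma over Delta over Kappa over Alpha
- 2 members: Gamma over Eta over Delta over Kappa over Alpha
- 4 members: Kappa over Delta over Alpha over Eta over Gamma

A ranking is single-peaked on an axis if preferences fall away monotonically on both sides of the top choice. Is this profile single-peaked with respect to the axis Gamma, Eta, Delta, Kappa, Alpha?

Axis positions: Gamma=1, Eta=2, Delta=3, Kappa=4, Alpha=5.
Group 1 (peak Kappa at position 4): ranking walks positions 4-5-3-2-1, expanding outward from the peak — single-peaked.
Group 2 (peak Delta at position 3): ranking walks positions 3-4-5-2-1, expanding outward from the peak — single-peaked.
Group 3 (peak Eta at position 2): ranking walks positions 2-3-4-5-1, expanding outward from the peak — single-peaked.
Group 4 (peak Eta at position 2): ranking walks positions 2-3-4-1-5, expanding outward from the peak — single-peaked.
Group 5 (peak Eta at position 2): ranking walks positions 2-1-3-4-5, expanding outward from the peak — single-peaked.
Group 6 (peak Gamma at position 1): ranking walks positions 1-2-3-4-5, expanding outward from the peak — single-peaked.
Group 7 (peak Kappa at position 4): ranking walks positions 4-3-5-2-1, expanding outward from the peak — single-peaked.
Every ranking is single-peaked on this axis.

yes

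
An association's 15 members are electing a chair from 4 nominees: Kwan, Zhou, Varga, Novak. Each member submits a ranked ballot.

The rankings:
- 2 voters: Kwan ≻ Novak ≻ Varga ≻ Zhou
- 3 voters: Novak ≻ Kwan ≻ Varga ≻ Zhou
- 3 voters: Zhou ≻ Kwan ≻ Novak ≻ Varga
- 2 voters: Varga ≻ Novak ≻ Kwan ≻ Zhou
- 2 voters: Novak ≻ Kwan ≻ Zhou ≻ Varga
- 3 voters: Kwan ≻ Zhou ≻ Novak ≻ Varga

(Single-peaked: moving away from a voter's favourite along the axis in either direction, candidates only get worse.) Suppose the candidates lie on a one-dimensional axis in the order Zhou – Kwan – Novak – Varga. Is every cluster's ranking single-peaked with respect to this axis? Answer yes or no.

yes

Axis positions: Zhou=1, Kwan=2, Novak=3, Varga=4.
Cluster 1 (peak Kwan at position 2): ranking walks positions 2-3-4-1, expanding outward from the peak — single-peaked.
Cluster 2 (peak Novak at position 3): ranking walks positions 3-2-4-1, expanding outward from the peak — single-peaked.
Cluster 3 (peak Zhou at position 1): ranking walks positions 1-2-3-4, expanding outward from the peak — single-peaked.
Cluster 4 (peak Varga at position 4): ranking walks positions 4-3-2-1, expanding outward from the peak — single-peaked.
Cluster 5 (peak Novak at position 3): ranking walks positions 3-2-1-4, expanding outward from the peak — single-peaked.
Cluster 6 (peak Kwan at position 2): ranking walks positions 2-1-3-4, expanding outward from the peak — single-peaked.
Every ranking is single-peaked on this axis.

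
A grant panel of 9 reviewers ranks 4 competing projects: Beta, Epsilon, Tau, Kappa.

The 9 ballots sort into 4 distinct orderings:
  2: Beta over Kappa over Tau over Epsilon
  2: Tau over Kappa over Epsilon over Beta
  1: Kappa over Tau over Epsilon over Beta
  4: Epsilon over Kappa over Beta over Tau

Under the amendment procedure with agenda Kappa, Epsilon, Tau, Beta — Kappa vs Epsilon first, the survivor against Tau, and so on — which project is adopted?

Kappa

Round 1: Kappa vs Epsilon — 5–4, Kappa advances.
Round 2: Kappa vs Tau — 7–2, Kappa advances.
Round 3: Kappa vs Beta — 7–2, Kappa advances.
Kappa survives the agenda.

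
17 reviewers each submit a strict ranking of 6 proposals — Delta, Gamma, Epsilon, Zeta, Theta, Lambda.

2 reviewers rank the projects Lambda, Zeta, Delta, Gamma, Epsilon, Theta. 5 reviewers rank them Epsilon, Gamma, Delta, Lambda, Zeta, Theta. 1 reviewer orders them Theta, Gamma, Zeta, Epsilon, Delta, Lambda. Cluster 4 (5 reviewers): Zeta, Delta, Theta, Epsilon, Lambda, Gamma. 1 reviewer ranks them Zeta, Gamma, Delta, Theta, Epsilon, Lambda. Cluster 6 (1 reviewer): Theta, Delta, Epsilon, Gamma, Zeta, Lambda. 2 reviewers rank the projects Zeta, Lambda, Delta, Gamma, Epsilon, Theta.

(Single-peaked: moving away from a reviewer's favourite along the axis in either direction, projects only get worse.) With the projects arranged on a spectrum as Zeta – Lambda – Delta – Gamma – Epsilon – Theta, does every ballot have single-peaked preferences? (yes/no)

no

Axis positions: Zeta=1, Lambda=2, Delta=3, Gamma=4, Epsilon=5, Theta=6.
Cluster 1 (peak Lambda at position 2): ranking walks positions 2-1-3-4-5-6, expanding outward from the peak — single-peaked.
Cluster 2 (peak Epsilon at position 5): ranking walks positions 5-4-3-2-1-6, expanding outward from the peak — single-peaked.
Cluster 3: ranking walks positions 6-4-1-5-3-2; Gamma is ranked above Epsilon even though Epsilon lies between Gamma and the peak Theta on the axis — preferences dip and rise again. Not single-peaked.
Cluster 4: ranking walks positions 1-3-6-5-2-4; Delta is ranked above Lambda even though Lambda lies between Delta and the peak Zeta on the axis — preferences dip and rise again. Not single-peaked.
Cluster 5: ranking walks positions 1-4-3-6-5-2; Gamma is ranked above Lambda even though Lambda lies between Gamma and the peak Zeta on the axis — preferences dip and rise again. Not single-peaked.
Cluster 6: ranking walks positions 6-3-5-4-1-2; Delta is ranked above Epsilon even though Epsilon lies between Delta and the peak Theta on the axis — preferences dip and rise again. Not single-peaked.
Cluster 7 (peak Zeta at position 1): ranking walks positions 1-2-3-4-5-6, expanding outward from the peak — single-peaked.
Cluster 3 violates single-peakedness, so the profile is not single-peaked on this axis.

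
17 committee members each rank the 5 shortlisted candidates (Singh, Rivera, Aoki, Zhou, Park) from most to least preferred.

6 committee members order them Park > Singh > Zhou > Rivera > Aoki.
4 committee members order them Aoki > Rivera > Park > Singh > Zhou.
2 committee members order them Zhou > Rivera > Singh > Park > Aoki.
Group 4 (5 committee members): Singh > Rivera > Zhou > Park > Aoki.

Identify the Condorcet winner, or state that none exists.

Head-to-head results (17 committee members):
Singh vs Rivera: Singh is ranked higher on 6+5 = 11 ballots, Rivera on 6. Singh wins 11–6.
Singh vs Aoki: 6+2+5 = 13 for Singh, 4 for Aoki — Singh by 13–4.
Singh vs Zhou: Singh preferred on 6+4+5 = 15 ballots; Singh wins 15–2.
Singh vs Park: Singh preferred on 2+5 = 7 ballots; Park wins 10–7.
Rivera vs Aoki: 6+2+5 = 13 for Rivera, 4 for Aoki — Rivera by 13–4.
Rivera vs Zhou: Rivera is ranked higher on 4+5 = 9 ballots, Zhou on 8. Rivera wins 9–8.
Rivera vs Park: Rivera preferred on 4+2+5 = 11 ballots; Rivera wins 11–6.
Aoki vs Zhou: Aoki preferred on 4 ballots; Zhou wins 13–4.
Aoki vs Park: Aoki preferred on 4 ballots; Park wins 13–4.
Zhou vs Park: 2+5 = 7 for Zhou, 10 for Park — Park by 10–7.
Each candidate drops at least one matchup (Singh loses to Park; Rivera loses to Singh; Aoki loses to Singh; Zhou loses to Singh; Park loses to Rivera); the cycle Singh > Rivera > Park > Singh rules out a Condorcet winner.

none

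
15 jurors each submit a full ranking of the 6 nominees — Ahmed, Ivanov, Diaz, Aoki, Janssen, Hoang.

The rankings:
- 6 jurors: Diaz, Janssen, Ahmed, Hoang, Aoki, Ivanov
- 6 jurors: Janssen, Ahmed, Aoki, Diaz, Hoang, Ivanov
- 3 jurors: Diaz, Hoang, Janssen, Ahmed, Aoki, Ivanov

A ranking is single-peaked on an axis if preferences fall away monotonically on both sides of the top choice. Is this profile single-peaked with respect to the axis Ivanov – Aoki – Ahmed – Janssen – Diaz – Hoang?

Axis positions: Ivanov=1, Aoki=2, Ahmed=3, Janssen=4, Diaz=5, Hoang=6.
Faction 1 (peak Diaz at position 5): ranking walks positions 5-4-3-6-2-1, expanding outward from the peak — single-peaked.
Faction 2 (peak Janssen at position 4): ranking walks positions 4-3-2-5-6-1, expanding outward from the peak — single-peaked.
Faction 3 (peak Diaz at position 5): ranking walks positions 5-6-4-3-2-1, expanding outward from the peak — single-peaked.
Every ranking is single-peaked on this axis.

yes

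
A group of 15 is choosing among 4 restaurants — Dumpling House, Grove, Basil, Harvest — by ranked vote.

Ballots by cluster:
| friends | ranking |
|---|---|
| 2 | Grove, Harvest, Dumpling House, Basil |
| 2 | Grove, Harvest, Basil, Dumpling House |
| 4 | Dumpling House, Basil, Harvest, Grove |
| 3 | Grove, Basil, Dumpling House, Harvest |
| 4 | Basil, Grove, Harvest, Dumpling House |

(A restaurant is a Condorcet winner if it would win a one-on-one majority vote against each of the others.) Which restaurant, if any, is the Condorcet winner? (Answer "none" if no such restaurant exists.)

Pairwise majorities:
Dumpling House vs Grove: Dumpling House preferred on 4 ballots; Grove wins 11–4.
Dumpling House vs Basil: 6 to 9, Basil.
Dumpling House vs Harvest: Dumpling House preferred on 4+3 = 7 ballots; Harvest wins 8–7.
Grove vs Basil: Grove preferred on 2+2+3 = 7 ballots; Basil wins 8–7.
Grove vs Harvest: 2+2+3+4 = 11 for Grove, 4 for Harvest — Grove by 11–4.
Basil vs Harvest: Basil preferred on 4+3+4 = 11 ballots; Basil wins 11–4.
Basil wins every pairwise contest, so Basil is the Condorcet winner.

Basil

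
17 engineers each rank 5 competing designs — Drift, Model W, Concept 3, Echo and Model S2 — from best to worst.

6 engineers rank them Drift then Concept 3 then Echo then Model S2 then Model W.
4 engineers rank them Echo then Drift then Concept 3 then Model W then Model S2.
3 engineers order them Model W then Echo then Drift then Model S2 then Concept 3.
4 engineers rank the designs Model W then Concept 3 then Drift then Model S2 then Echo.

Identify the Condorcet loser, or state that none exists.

Pairwise majorities:
Drift vs Model W: Drift preferred on 6+4 = 10 ballots; Drift wins 10–7.
Drift vs Concept 3: Drift, 13–4.
Drift vs Echo: Drift is ranked higher on 6+4 = 10 ballots, Echo on 7. Drift wins 10–7.
Drift vs Model S2: Drift is ranked higher on 6+4+3+4 = 17 ballots, Model S2 on 0. Drift wins 17–0.
Model W vs Concept 3: Model W is ranked higher on 3+4 = 7 ballots, Concept 3 on 10. Concept 3 wins 10–7.
Model W–Echo: Echo 10–7.
Model W vs Model S2: Model W wins 11–6.
Concept 3 vs Echo: 6+4 = 10 for Concept 3, 7 for Echo — Concept 3 by 10–7.
Concept 3 vs Model S2: 14 to 3, Concept 3.
Echo vs Model S2: Echo, 13–4.
Only Model S2 has no wins; Model S2 is the Condorcet loser.

Model S2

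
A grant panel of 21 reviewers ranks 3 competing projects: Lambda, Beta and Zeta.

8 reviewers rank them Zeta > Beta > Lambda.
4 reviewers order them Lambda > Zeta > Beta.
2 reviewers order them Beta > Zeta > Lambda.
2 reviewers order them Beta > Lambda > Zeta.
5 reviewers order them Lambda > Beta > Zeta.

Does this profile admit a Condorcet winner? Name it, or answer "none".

Pairwise majorities:
Lambda vs Beta: Beta wins 12–9.
Lambda vs Zeta: Lambda, 11–10.
Beta vs Zeta: Zeta, 12–9.
No project is unbeaten: Lambda loses to Beta; Beta loses to Zeta; Zeta loses to Lambda. In particular Lambda → Zeta → Beta → Lambda is a majority cycle — no Condorcet winner exists.

none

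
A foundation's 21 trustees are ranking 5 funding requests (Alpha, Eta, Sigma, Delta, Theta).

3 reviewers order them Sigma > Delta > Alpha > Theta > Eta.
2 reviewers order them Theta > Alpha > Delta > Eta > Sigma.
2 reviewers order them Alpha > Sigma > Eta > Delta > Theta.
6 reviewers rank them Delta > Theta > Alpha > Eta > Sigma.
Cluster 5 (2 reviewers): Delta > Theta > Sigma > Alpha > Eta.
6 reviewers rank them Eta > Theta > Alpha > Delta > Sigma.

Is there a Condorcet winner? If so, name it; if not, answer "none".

Pairwise majorities:
Alpha vs Eta: Alpha is ranked higher on 3+2+2+6+2 = 15 ballots, Eta on 6. Alpha wins 15–6.
Alpha vs Sigma: 2+2+6+6 = 16 for Alpha, 5 for Sigma — Alpha by 16–5.
Alpha vs Delta: 10 to 11, Delta.
Alpha vs Theta: Alpha is ranked higher on 3+2 = 5 ballots, Theta on 16. Theta wins 16–5.
Eta vs Sigma: 2+6+6 = 14 for Eta, 7 for Sigma — Eta by 14–7.
Eta vs Delta: Eta is ranked higher on 2+6 = 8 ballots, Delta on 13. Delta wins 13–8.
Eta vs Theta: 8 to 13, Theta.
Sigma vs Delta: 3+2 = 5 for Sigma, 16 for Delta — Delta by 16–5.
Sigma vs Theta: 3+2 = 5 for Sigma, 16 for Theta — Theta by 16–5.
Delta vs Theta: Delta preferred on 3+2+6+2 = 13 ballots; Delta wins 13–8.
Only Delta has no losses; Delta is the Condorcet winner.

Delta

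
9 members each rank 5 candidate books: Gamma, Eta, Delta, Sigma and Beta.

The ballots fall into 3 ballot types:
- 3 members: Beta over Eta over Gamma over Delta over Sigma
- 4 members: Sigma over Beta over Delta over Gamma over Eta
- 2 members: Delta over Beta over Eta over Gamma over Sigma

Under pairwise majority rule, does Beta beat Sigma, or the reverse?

Beta

Ballots ranking Beta above Sigma: 3 + 2 = 5.
Ballots ranking Sigma above Beta: 9 − 5 = 4.
Beta wins the head-to-head 5–4.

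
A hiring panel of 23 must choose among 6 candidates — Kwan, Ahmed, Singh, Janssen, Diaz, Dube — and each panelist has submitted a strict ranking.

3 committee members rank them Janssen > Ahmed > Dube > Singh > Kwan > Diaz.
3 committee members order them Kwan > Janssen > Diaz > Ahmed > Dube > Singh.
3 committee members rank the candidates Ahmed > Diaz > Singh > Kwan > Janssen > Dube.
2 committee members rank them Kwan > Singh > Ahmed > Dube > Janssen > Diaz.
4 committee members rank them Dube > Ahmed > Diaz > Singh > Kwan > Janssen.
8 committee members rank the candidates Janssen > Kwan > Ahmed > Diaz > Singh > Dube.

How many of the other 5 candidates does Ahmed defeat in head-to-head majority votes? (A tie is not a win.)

3

Ahmed against each rival (23 committee members):
Ahmed vs Kwan: Ahmed is ranked higher on 3+3+4 = 10 ballots, Kwan on 13. Kwan wins 13–10.
Ahmed vs Singh: Ahmed wins 21–2.
Ahmed vs Janssen: Janssen wins 14–9.
Ahmed vs Diaz: 3+3+2+4+8 = 20 for Ahmed, 3 for Diaz — Ahmed by 20–3.
Ahmed vs Dube: 3+3+3+2+8 = 19 for Ahmed, 4 for Dube — Ahmed by 19–4.
Ahmed beats Singh, Diaz, Dube; loses to Kwan, Janssen — 3 pairwise wins.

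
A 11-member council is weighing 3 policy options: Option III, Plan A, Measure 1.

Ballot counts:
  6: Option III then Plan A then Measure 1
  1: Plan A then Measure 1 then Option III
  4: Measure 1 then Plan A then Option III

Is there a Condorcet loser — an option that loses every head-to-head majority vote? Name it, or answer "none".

Measure 1

Head-to-head results (11 council members):
Option III vs Plan A: 6 to 5, Option III.
Option III vs Measure 1: 6 for Option III, 5 for Measure 1 — Option III by 6–5.
Plan A vs Measure 1: Plan A wins 7–4.
Measure 1 is beaten in every head-to-head and is the Condorcet loser.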